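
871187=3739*233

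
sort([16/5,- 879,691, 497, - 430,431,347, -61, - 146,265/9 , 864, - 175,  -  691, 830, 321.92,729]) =[ - 879, - 691, - 430,-175, - 146,  -  61,16/5,265/9,321.92,347,431 , 497,691,729,830,864 ] 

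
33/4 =8 + 1/4 = 8.25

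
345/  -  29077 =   -  1 + 28732/29077 = -0.01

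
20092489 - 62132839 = - 42040350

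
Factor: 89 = 89^1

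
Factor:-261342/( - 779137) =2^1*3^2*14519^1*779137^ ( - 1)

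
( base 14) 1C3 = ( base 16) 16f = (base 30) c7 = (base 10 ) 367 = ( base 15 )197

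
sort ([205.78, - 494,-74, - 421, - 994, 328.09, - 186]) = [ -994,-494, - 421, - 186, - 74,  205.78,328.09 ] 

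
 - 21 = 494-515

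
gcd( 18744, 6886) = 22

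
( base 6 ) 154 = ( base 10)70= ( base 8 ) 106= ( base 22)34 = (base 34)22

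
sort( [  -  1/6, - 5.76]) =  [ - 5.76, - 1/6]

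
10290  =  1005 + 9285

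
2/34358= 1/17179=0.00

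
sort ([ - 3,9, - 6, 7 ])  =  [  -  6, - 3, 7,9 ]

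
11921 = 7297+4624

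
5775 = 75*77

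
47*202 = 9494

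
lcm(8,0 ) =0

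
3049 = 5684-2635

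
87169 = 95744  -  8575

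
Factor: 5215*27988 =2^2*5^1*  7^1*149^1*6997^1 = 145957420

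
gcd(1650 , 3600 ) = 150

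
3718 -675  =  3043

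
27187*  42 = 1141854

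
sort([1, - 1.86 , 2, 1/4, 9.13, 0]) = [-1.86 , 0 , 1/4,1, 2,9.13 ]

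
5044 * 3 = 15132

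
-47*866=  - 40702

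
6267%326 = 73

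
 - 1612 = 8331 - 9943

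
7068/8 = 883 + 1/2 = 883.50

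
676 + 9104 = 9780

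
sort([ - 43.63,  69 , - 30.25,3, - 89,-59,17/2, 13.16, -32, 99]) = [ - 89, - 59, - 43.63, - 32, - 30.25,3,17/2, 13.16,69,99] 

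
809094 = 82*9867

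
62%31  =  0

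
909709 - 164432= 745277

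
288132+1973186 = 2261318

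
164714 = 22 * 7487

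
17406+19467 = 36873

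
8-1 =7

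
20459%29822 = 20459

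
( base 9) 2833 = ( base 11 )1672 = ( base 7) 6141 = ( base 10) 2136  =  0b100001011000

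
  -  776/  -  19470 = 388/9735 = 0.04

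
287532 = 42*6846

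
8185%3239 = 1707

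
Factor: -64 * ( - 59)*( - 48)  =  -181248 = - 2^10* 3^1 * 59^1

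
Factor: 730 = 2^1*5^1*73^1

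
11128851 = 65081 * 171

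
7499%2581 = 2337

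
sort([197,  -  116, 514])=[ - 116,197,514]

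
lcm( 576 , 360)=2880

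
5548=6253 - 705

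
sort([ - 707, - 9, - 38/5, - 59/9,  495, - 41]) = [ - 707,-41, - 9, - 38/5, - 59/9,495]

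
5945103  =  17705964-11760861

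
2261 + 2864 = 5125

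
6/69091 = 6/69091 = 0.00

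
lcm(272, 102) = 816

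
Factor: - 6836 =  - 2^2*1709^1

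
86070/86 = 43035/43 = 1000.81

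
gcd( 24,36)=12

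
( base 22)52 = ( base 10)112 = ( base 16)70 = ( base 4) 1300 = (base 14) 80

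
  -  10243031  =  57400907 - 67643938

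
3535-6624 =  - 3089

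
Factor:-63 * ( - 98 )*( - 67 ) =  - 2^1*3^2*7^3*67^1 = - 413658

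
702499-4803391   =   - 4100892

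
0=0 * 14059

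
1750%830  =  90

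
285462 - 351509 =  - 66047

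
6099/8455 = 321/445=0.72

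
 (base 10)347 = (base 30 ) bh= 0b101011011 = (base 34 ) A7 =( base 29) BS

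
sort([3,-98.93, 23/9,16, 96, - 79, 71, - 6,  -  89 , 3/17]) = [ - 98.93, - 89, -79,- 6, 3/17, 23/9 , 3 , 16, 71, 96 ]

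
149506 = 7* 21358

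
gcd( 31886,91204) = 2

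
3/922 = 3/922 = 0.00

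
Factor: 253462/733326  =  281/813 = 3^( - 1)*271^( - 1 )*281^1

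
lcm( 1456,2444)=68432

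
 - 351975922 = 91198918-443174840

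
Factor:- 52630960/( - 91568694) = 2^3 * 3^( - 1)*  5^1*7^( - 1)*139^1*359^( - 1 )*4733^1 * 6073^( - 1)= 26315480/45784347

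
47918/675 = 47918/675  =  70.99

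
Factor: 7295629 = 11^1 * 663239^1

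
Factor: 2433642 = 2^1*3^1*405607^1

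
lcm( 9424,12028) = 914128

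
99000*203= 20097000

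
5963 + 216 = 6179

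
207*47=9729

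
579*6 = 3474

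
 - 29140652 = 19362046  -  48502698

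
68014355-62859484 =5154871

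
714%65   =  64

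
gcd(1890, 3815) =35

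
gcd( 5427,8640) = 27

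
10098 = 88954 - 78856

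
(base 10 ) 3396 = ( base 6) 23420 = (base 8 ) 6504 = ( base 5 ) 102041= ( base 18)a8c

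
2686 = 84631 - 81945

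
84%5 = 4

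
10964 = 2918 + 8046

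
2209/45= 49 + 4/45 =49.09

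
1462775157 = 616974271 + 845800886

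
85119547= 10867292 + 74252255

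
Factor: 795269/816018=2^( - 1)*3^( - 1)*7^ (  -  1)*421^1*1889^1*19429^( - 1) 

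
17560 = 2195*8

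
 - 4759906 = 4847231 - 9607137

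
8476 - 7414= 1062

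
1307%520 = 267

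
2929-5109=  -  2180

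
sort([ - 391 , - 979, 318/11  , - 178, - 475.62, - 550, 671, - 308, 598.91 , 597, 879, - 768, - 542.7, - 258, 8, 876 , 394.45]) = [ - 979,-768, - 550, - 542.7, - 475.62, - 391, - 308, - 258, - 178, 8,318/11, 394.45,597,598.91, 671, 876,879]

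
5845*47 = 274715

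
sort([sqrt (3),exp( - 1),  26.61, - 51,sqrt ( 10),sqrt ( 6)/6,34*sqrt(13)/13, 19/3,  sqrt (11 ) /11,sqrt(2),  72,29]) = [ - 51, sqrt ( 11 )/11,exp ( - 1 ),  sqrt ( 6)/6, sqrt(2 ), sqrt( 3 ),  sqrt( 10),  19/3,34*sqrt ( 13)/13, 26.61, 29, 72 ]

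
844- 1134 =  - 290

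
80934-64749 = 16185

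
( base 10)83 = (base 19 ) 47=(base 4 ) 1103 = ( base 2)1010011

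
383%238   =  145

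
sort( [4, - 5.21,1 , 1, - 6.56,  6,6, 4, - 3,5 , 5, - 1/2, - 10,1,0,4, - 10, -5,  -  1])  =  [-10,-10,-6.56,  -  5.21,-5, - 3,  -  1, - 1/2,0,1,1, 1, 4,4,4,  5,5,6,6] 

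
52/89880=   13/22470 = 0.00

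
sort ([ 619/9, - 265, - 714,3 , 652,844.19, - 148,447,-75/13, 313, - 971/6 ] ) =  [ - 714, - 265, - 971/6, - 148, - 75/13,3 , 619/9,313,447 , 652 , 844.19]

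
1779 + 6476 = 8255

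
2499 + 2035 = 4534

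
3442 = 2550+892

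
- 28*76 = - 2128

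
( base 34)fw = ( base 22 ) 12e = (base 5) 4132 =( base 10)542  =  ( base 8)1036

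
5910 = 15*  394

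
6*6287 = 37722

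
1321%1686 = 1321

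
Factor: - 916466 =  - 2^1*503^1*911^1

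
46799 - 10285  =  36514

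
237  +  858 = 1095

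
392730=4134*95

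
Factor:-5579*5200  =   - 2^4 *5^2 * 7^1*13^1 * 797^1 = - 29010800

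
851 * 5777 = 4916227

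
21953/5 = 21953/5 = 4390.60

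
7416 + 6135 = 13551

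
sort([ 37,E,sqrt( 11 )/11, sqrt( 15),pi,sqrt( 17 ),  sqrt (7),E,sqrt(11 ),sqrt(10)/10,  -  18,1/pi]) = [-18, sqrt( 11 ) /11, sqrt( 10)/10,1/pi, sqrt( 7),E,E,pi , sqrt(11), sqrt( 15 ),sqrt( 17 ), 37 ] 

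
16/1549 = 16/1549= 0.01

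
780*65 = 50700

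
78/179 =78/179 = 0.44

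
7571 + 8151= 15722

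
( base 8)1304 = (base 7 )2031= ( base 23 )17i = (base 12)4b0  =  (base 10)708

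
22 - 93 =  - 71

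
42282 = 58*729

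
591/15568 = 591/15568 = 0.04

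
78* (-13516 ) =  - 1054248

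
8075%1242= 623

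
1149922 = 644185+505737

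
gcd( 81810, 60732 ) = 18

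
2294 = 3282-988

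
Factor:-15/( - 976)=2^( - 4)*3^1 *5^1 *61^ ( - 1)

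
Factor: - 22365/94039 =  - 3^2*5^1*7^1*11^( - 1)*71^1*83^(  -  1)*103^( - 1)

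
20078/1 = 20078 = 20078.00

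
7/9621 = 7/9621  =  0.00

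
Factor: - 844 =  - 2^2*211^1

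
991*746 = 739286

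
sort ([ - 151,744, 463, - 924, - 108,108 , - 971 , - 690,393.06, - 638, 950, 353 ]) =[ - 971,- 924, - 690, - 638,-151, - 108, 108,353,  393.06,463 , 744,950] 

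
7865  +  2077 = 9942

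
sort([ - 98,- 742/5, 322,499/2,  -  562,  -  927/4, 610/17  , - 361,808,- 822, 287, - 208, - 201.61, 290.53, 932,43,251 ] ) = [  -  822, - 562, - 361, - 927/4, - 208, - 201.61, - 742/5, - 98,610/17,43,499/2,251,  287, 290.53,322, 808, 932 ] 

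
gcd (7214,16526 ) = 2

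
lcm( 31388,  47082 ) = 94164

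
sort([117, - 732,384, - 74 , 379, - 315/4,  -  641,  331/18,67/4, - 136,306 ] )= [ - 732, - 641, - 136, - 315/4, - 74,67/4,331/18, 117,306, 379,384 ] 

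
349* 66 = 23034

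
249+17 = 266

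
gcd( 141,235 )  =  47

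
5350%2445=460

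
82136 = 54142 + 27994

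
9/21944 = 9/21944 = 0.00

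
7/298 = 7/298   =  0.02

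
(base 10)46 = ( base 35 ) 1B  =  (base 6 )114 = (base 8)56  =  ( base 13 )37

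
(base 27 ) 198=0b1111010100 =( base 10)980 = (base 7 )2600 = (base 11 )811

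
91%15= 1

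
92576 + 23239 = 115815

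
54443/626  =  54443/626 = 86.97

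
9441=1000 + 8441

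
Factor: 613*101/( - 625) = - 5^( - 4) * 101^1*613^1 = - 61913/625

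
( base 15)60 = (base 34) 2M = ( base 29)33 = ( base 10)90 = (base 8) 132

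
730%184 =178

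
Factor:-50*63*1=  - 2^1*3^2 *5^2*7^1  =  - 3150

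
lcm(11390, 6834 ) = 34170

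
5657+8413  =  14070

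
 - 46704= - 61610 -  - 14906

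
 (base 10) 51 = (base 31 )1k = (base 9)56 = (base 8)63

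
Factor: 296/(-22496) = -2^(-2)*19^( - 1) =-1/76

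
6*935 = 5610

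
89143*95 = 8468585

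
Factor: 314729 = 347^1*907^1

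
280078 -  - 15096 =295174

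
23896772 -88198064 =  - 64301292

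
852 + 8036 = 8888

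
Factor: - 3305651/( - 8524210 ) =2^ (  -  1 )*5^(-1 )*47^1 * 61^1*73^ ( - 1) * 1153^1*11677^(-1 )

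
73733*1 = 73733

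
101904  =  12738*8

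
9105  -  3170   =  5935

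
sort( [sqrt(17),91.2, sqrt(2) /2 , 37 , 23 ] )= [ sqrt(2)/2,sqrt(17 ), 23, 37, 91.2 ] 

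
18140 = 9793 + 8347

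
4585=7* 655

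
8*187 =1496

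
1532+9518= 11050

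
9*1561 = 14049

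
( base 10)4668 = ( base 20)BD8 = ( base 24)82C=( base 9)6356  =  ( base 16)123C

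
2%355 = 2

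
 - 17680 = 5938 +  - 23618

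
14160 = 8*1770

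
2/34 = 1/17=0.06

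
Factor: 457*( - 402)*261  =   - 47949354 = - 2^1*3^3*29^1*67^1*457^1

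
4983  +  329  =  5312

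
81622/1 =81622= 81622.00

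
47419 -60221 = -12802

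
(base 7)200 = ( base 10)98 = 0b1100010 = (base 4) 1202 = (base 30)38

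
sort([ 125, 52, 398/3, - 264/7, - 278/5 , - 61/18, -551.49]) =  [ - 551.49,  -  278/5, - 264/7,-61/18,  52, 125, 398/3]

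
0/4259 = 0 = 0.00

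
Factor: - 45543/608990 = - 2^( - 1 )*3^1*5^( - 1)*17^1*19^1*47^1*60899^( - 1 ) 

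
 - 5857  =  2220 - 8077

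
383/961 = 383/961 = 0.40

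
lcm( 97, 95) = 9215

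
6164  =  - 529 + 6693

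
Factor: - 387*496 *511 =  - 98087472 = -2^4*3^2*7^1*31^1*43^1*73^1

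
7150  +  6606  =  13756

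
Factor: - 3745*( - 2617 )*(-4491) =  -44014786515= - 3^2*5^1*7^1*107^1*499^1*2617^1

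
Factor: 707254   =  2^1*353627^1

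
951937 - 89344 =862593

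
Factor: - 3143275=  - 5^2*125731^1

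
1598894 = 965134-- 633760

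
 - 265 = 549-814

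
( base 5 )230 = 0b1000001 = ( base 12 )55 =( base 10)65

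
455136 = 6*75856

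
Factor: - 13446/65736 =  - 9/44 = - 2^( - 2)*3^2 * 11^( - 1)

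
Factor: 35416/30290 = 76/65 = 2^2* 5^(  -  1 )*13^( - 1)*19^1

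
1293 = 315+978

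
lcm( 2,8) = 8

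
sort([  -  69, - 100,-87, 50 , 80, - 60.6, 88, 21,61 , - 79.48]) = [ - 100, - 87, - 79.48, - 69, - 60.6,21,50, 61,80,88] 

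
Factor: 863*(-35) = - 5^1 *7^1*863^1 = -30205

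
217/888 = 217/888 =0.24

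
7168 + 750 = 7918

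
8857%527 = 425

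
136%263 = 136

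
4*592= 2368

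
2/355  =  2/355 = 0.01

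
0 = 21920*0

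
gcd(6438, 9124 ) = 2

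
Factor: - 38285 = -5^1*13^1*19^1*31^1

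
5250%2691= 2559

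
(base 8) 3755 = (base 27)2l4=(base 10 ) 2029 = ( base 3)2210011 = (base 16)7ED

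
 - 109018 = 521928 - 630946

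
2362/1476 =1181/738 = 1.60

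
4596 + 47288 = 51884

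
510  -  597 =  - 87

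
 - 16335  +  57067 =40732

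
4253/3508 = 4253/3508 = 1.21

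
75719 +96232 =171951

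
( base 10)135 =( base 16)87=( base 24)5F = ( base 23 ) 5K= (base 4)2013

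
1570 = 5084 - 3514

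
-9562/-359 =26 + 228/359 = 26.64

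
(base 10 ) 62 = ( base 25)2C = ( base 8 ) 76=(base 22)2I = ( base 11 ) 57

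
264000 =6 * 44000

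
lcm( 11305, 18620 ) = 316540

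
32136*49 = 1574664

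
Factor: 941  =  941^1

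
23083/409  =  23083/409 = 56.44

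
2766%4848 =2766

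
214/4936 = 107/2468 = 0.04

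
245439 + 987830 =1233269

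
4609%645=94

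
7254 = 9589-2335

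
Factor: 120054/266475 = 214/475 = 2^1 *5^( - 2)*19^( - 1 )*107^1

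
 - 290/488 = -1 + 99/244 = - 0.59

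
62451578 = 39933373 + 22518205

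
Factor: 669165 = 3^1 * 5^1*7^1*6373^1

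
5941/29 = 5941/29 = 204.86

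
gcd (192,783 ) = 3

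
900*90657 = 81591300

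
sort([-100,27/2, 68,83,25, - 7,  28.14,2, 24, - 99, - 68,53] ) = [  -  100, - 99, -68, - 7,  2,27/2, 24, 25,28.14,53,68, 83 ]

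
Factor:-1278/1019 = -2^1 * 3^2*71^1* 1019^( - 1 )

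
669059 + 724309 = 1393368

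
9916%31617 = 9916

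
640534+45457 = 685991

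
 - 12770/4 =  - 6385/2= - 3192.50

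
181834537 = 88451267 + 93383270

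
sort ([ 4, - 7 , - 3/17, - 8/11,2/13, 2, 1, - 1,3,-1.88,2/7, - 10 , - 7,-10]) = [ - 10,  -  10, - 7, - 7, - 1.88,-1, - 8/11, - 3/17,2/13,2/7, 1, 2, 3,4]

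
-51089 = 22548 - 73637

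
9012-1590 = 7422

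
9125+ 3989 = 13114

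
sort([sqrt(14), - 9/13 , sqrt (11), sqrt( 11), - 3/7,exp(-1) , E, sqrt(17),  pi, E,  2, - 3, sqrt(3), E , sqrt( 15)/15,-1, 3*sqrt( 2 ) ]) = [-3, - 1, - 9/13,  -  3/7,sqrt(15)/15,  exp(-1),sqrt(3 ),2, E, E, E,pi,  sqrt ( 11), sqrt(11 ),sqrt( 14), sqrt( 17), 3* sqrt( 2) ]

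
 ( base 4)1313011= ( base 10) 7621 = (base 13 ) 3613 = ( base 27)AC7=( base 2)1110111000101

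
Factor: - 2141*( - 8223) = 3^1*2141^1*2741^1=17605443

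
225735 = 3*75245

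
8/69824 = 1/8728 = 0.00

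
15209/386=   39 + 155/386  =  39.40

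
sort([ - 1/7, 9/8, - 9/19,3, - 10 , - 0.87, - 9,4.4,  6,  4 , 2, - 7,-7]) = [ - 10 ,-9, - 7, - 7, - 0.87, - 9/19, - 1/7, 9/8,2,  3, 4, 4.4,  6 ] 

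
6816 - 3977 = 2839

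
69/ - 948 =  - 1 + 293/316 = -  0.07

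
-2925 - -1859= - 1066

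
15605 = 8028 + 7577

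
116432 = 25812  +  90620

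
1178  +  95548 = 96726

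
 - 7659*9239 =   -  70761501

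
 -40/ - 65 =8/13 = 0.62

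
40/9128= 5/1141 =0.00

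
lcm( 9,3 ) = 9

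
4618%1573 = 1472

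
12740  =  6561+6179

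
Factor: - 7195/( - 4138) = 2^( - 1 )*5^1*1439^1*2069^( - 1) 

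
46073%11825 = 10598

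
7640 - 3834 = 3806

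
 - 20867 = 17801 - 38668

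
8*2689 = 21512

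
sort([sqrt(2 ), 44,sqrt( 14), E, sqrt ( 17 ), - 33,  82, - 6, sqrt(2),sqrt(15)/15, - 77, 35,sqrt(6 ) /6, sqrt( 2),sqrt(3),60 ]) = [ - 77, - 33, - 6, sqrt( 15)/15, sqrt( 6)/6, sqrt( 2),sqrt( 2 ),sqrt(2),sqrt(3), E , sqrt(14), sqrt ( 17),35, 44, 60,82]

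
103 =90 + 13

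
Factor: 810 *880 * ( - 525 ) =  - 2^5*3^5*5^4*7^1*11^1= - 374220000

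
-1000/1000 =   -  1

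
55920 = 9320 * 6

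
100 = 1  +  99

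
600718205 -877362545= - 276644340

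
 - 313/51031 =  -1 + 50718/51031 =- 0.01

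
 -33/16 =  - 33/16 = - 2.06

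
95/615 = 19/123 = 0.15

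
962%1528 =962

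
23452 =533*44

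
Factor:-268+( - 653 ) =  - 921=-  3^1*307^1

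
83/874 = 83/874 = 0.09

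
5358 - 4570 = 788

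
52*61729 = 3209908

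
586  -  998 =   -  412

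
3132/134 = 1566/67  =  23.37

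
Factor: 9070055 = 5^1*1814011^1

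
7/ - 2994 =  - 1  +  2987/2994 = -0.00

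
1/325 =1/325 =0.00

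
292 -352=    - 60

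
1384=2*692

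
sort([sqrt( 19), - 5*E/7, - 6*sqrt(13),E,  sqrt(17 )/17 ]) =[ - 6 *sqrt(13), - 5 * E/7, sqrt(17)/17 , E,sqrt(19 ) ]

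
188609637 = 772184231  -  583574594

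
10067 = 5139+4928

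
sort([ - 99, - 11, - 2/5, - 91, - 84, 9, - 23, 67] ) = [ - 99,  -  91, - 84, - 23, - 11, - 2/5,9, 67]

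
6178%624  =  562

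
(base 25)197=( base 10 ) 857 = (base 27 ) 14k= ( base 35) OH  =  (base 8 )1531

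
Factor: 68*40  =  2^5*5^1*17^1=2720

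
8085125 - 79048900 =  - 70963775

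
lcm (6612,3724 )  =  323988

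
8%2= 0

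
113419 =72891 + 40528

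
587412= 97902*6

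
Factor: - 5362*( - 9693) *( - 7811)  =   -405967867326 = -  2^1 *3^3*7^1*73^1*107^1*359^1 *383^1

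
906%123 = 45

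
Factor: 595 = 5^1*7^1*17^1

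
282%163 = 119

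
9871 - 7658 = 2213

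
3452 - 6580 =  - 3128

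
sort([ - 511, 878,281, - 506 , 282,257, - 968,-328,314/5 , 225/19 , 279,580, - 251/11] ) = [ - 968, - 511, - 506, - 328,-251/11, 225/19, 314/5,257,279,281,282,580, 878 ] 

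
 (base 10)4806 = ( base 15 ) 1656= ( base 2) 1001011000110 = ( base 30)5a6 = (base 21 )aii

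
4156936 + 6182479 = 10339415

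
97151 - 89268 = 7883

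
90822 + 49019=139841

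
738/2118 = 123/353  =  0.35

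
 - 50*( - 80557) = 4027850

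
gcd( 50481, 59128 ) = 1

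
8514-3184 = 5330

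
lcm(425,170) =850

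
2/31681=2/31681 = 0.00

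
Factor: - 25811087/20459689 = -20459689^( - 1 )*25811087^1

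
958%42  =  34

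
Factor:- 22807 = - 22807^1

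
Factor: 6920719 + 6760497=13681216=2^6*19^1*11251^1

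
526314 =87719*6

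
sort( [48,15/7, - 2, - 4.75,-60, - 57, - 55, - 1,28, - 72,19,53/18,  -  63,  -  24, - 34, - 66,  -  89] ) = [ - 89, - 72, - 66, - 63 ,  -  60, - 57,-55, - 34, - 24,  -  4.75, - 2, - 1, 15/7,53/18,19, 28,48 ]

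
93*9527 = 886011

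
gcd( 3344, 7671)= 1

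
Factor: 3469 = 3469^1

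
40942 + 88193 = 129135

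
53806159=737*73007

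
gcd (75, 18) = 3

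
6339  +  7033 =13372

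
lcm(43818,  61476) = 4118892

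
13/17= 13/17 = 0.76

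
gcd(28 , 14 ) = 14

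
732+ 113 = 845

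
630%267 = 96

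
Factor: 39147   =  3^1*13049^1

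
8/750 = 4/375 = 0.01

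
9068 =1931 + 7137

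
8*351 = 2808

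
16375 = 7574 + 8801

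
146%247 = 146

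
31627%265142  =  31627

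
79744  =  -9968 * ( - 8 )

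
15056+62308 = 77364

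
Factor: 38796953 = 13^1*67^1*44543^1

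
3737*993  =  3710841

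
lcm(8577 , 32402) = 291618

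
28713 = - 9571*( - 3 ) 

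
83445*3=250335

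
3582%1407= 768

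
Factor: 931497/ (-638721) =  - 3^( - 1)*7^1*44357^1 * 70969^( - 1) = - 310499/212907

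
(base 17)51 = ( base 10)86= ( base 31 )2O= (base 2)1010110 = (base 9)105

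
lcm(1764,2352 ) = 7056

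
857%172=169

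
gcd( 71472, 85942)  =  2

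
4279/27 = 158 +13/27=   158.48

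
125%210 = 125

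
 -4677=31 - 4708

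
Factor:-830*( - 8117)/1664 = 2^(  -  6 )*5^1*13^(-1)*83^1*8117^1 = 3368555/832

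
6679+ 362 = 7041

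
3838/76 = 50+1/2 = 50.50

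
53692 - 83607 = -29915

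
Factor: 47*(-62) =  - 2^1*31^1*47^1 = - 2914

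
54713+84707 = 139420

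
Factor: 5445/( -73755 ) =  - 11^1*149^( - 1 ) = -11/149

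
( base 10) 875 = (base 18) 2CB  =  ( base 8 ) 1553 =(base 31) S7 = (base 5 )12000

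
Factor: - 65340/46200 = -99/70=- 2^(-1)  *3^2* 5^( - 1 ) * 7^ ( -1)* 11^1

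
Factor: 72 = 2^3*3^2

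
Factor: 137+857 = 2^1*7^1*71^1  =  994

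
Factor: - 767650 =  - 2^1 *5^2*13^1*1181^1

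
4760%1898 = 964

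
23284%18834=4450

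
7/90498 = 7/90498 = 0.00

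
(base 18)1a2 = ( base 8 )772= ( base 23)m0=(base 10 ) 506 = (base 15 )23b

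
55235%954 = 857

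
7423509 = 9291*799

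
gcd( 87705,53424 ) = 9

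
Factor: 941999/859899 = 3^ ( -1 )*286633^(  -  1)*941999^1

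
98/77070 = 7/5505 = 0.00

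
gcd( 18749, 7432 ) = 1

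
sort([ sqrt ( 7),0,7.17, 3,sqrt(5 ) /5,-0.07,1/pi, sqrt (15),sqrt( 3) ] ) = [- 0.07,0,1/pi, sqrt ( 5 ) /5,sqrt ( 3 ), sqrt(7),  3, sqrt( 15 ),7.17 ]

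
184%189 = 184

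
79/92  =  79/92  =  0.86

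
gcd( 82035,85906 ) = 1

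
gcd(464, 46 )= 2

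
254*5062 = 1285748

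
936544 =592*1582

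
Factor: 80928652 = 2^2*7^1*83^1*97^1*359^1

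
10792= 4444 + 6348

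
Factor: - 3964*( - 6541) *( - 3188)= - 2^4*31^1*211^1 * 797^1*991^1 = - 82660134512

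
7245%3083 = 1079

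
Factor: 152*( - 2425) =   -  2^3 *5^2*19^1*97^1 = -368600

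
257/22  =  257/22 = 11.68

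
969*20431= 19797639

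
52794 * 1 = 52794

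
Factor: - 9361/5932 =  - 2^ ( - 2)*11^1*23^1*37^1 *1483^( -1)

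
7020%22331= 7020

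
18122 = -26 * ( - 697)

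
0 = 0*1611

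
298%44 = 34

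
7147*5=35735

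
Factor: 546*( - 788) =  - 2^3*3^1*7^1*13^1 * 197^1 = - 430248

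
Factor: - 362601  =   - 3^2*40289^1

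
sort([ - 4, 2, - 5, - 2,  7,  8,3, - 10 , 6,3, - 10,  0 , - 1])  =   [ - 10 , - 10, - 5 ,  -  4, - 2, - 1,0,  2 , 3,  3,6 , 7,8]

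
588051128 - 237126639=350924489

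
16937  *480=8129760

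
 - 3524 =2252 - 5776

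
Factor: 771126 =2^1*3^1*128521^1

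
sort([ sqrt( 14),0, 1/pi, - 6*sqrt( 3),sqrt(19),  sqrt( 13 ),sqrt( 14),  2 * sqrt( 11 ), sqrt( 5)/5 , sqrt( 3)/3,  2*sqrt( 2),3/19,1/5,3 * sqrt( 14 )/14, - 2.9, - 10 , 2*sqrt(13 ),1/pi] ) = [-6*sqrt( 3), - 10, - 2.9,0 , 3/19, 1/5,1/pi,  1/pi,  sqrt( 5)/5,sqrt(3)/3, 3*sqrt( 14 ) /14,  2*sqrt (2),sqrt( 13),sqrt( 14 ),  sqrt (14) , sqrt( 19),2*sqrt( 11),2*sqrt(13 )]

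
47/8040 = 47/8040 = 0.01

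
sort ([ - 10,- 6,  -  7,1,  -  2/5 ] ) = [ - 10,-7, - 6, - 2/5, 1 ] 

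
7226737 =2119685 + 5107052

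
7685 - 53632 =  - 45947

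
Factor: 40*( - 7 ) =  - 280 = - 2^3*5^1*7^1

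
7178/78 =3589/39 = 92.03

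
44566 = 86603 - 42037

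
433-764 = -331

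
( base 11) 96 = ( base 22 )4h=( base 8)151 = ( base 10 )105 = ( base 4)1221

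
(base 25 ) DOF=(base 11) 6626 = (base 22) i16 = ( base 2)10001000100100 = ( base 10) 8740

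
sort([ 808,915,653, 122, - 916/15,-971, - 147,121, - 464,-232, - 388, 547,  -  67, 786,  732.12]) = [  -  971, - 464, - 388 , - 232,  -  147, - 67, - 916/15,121, 122, 547,653,732.12, 786, 808 , 915]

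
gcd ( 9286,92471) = 1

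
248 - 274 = - 26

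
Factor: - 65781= - 3^2*7309^1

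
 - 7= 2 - 9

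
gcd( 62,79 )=1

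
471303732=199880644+271423088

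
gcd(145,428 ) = 1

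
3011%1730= 1281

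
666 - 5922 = - 5256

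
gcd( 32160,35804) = 4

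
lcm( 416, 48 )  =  1248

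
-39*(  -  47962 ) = 1870518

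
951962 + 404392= 1356354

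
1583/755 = 1583/755 = 2.10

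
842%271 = 29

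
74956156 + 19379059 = 94335215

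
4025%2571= 1454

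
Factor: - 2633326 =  - 2^1*31^1*42473^1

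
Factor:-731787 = -3^1*7^1*34847^1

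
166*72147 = 11976402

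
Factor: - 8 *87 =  - 696=- 2^3 * 3^1 *29^1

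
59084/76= 777 + 8/19 = 777.42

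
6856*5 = 34280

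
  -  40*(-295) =11800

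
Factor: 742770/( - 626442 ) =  -945/797 = - 3^3*5^1*7^1*797^( - 1) 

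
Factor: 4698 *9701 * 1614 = 2^2*3^5*29^1 * 89^1 * 109^1* 269^1 =73558530972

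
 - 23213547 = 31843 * ( - 729 )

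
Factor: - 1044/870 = -2^1*3^1*5^( - 1)   =  -6/5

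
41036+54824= 95860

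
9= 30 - 21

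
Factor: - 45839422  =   - 2^1*2113^1 *10847^1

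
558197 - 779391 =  - 221194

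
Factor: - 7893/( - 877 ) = 3^2 = 9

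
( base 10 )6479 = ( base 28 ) 87B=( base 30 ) 75T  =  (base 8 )14517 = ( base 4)1211033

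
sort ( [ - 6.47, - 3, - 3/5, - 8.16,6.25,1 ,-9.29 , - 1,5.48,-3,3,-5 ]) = [-9.29,-8.16, - 6.47, -5,-3, - 3, - 1, -3/5, 1 , 3, 5.48, 6.25]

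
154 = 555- 401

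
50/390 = 5/39 = 0.13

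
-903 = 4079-4982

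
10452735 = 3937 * 2655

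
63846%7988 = 7930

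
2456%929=598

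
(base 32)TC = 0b1110101100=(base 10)940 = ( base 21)22g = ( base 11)785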